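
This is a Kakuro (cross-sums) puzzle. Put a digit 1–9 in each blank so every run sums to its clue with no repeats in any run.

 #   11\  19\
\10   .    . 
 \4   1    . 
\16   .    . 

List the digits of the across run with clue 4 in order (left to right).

4 in 2 cells must be {1,3}; 16 in 2 cells must be {7,9}.
R2C2 = 4 − 1 = 3 completes the 4 across.
R3C1 = 7: the only remaining digit allowed by both the 16 across and the 11 down.
R3C2 = 16 − 7 = 9 completes the 16 across.
R1C1 = 11 − 8 = 3 completes the 11 down.
R1C2 = 10 − 3 = 7 completes the 10 across.

1, 3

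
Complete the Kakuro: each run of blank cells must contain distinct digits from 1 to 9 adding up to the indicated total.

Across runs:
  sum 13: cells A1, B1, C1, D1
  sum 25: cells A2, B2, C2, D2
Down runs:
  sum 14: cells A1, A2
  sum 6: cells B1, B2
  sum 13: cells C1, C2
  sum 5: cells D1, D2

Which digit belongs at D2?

Nothing is forced directly, so branch on A1, whose candidates are 5 or 6. If A1 = 5: that forces C1 = 4, A2 = 9, after which C2 would have to be in {1,2,3,4,5,6,7,8} for the 25 across but in {9} for the 13 down — contradiction. So A1 = 6.
Given what's placed, C1 must be 4 to fit the 13 across and 13 down.
A2 = 14 − 6 = 8 completes the 14 down.
C2 = 13 − 4 = 9 completes the 13 down.
No cell is forced outright now. B1 can only be 1 or 2 (the digits allowed by both its 13 across and its 6 down). If B1 = 2: that forces D1 = 1, after which B2 would have to be in {1,2,3,5,6,7} for the 25 across but in {4} for the 6 down — contradiction. So B1 = 1.
D1 = 13 − 11 = 2 completes the 13 across.
B2 = 6 − 1 = 5 completes the 6 down.
D2 = 25 − 22 = 3 completes the 25 across.

3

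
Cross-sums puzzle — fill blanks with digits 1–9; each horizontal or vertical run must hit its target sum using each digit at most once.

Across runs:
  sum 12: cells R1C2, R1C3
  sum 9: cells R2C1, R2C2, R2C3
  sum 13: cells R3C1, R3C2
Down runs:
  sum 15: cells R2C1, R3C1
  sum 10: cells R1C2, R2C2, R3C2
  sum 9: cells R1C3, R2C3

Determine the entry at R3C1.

The 9 across and the 15 down share only 6, so R2C1 = 6.
R3C1 = 15 − 6 = 9 completes the 15 down.
R3C2 = 13 − 9 = 4 completes the 13 across.
R1C2 = 5: the only remaining digit allowed by both the 12 across and the 10 down.
R1C3 = 12 − 5 = 7 completes the 12 across.
R2C2 = 10 − 9 = 1 completes the 10 down.
R2C3 = 9 − 7 = 2 completes the 9 across.

9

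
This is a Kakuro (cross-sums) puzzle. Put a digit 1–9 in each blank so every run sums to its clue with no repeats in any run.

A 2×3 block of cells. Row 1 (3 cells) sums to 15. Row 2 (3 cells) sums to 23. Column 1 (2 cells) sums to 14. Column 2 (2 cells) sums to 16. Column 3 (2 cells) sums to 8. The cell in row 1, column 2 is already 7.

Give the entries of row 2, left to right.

23 in 3 cells must be {6,8,9}; 16 in 2 cells must be {7,9}.
(2,2) = 16 − 7 = 9 completes the 16 down.
Given what's placed, (2,3) must be 6 to fit the 23 across and 8 down.
(1,3) = 8 − 6 = 2 completes the 8 down.
(2,1) = 23 − 15 = 8 completes the 23 across.
(1,1) = 15 − 9 = 6 completes the 15 across.

8 9 6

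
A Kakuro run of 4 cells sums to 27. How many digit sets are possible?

4 distinct digits from 1–9 sum between 10 and 30.
Enumerating: {3,7,8,9}, {4,6,8,9}, {5,6,7,9}.

3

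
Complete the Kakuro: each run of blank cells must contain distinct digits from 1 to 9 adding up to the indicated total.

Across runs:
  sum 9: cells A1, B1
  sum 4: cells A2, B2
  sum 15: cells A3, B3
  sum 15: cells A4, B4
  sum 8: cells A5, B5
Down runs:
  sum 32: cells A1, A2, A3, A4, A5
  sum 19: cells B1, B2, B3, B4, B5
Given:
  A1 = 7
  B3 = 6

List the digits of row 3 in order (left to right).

9, 6

4 in 2 cells must be {1,3}.
B1 = 9 − 7 = 2 completes the 9 across.
A2 = 3: the only remaining digit allowed by both the 4 across and the 32 down.
B2 = 4 − 3 = 1 completes the 4 across.
A3 = 15 − 6 = 9 completes the 15 across.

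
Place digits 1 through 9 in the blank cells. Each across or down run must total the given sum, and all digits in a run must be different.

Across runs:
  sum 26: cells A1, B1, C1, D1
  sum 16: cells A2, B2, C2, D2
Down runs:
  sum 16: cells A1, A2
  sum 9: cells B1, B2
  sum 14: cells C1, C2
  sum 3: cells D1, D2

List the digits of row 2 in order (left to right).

7 2 6 1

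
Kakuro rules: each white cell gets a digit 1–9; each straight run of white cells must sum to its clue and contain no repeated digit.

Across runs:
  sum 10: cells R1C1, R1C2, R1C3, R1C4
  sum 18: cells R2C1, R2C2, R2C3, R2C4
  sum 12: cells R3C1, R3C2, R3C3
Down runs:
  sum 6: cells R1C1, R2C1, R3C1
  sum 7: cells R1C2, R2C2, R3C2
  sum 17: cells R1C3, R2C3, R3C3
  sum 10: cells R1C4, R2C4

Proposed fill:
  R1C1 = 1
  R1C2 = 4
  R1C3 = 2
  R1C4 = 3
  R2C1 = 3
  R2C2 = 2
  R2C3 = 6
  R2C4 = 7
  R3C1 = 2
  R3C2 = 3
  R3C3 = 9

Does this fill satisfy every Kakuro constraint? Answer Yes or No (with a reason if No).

No — the across run R3C1–R3C3 sums to 14, not 12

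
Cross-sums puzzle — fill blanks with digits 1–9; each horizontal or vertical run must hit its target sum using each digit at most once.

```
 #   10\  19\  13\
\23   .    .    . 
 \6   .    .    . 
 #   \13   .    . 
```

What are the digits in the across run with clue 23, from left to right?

9 8 6

23 in 3 cells must be {6,8,9}; 6 in 3 cells must be {1,2,3}.
Nothing is forced directly, so branch on R2C2, whose candidates are 2 or 3. If R2C2 = 3: that forces R1C2 = 9, R3C2 = 7, R3C3 = 6, after which R1C3 would have to be in {6,8} for the 23 across but in {2,3,4,5} for the 13 down — contradiction. So R2C2 = 2.
Nothing is forced directly, so branch on R2C1, whose candidates are 1 or 3. If R2C1 = 3: then R1C1 would have to be in {6,8,9} for the 23 across but in {7} for the 10 down — contradiction. So R2C1 = 1.
R1C1 = 10 − 1 = 9 completes the 10 down.
R1C2 = 8: the only remaining digit allowed by both the 23 across and the 19 down.
R1C3 = 23 − 17 = 6 completes the 23 across.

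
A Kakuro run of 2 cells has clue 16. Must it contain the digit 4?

The only way to make 16 from 2 distinct digits is {7,9}, which does not contain 4.

No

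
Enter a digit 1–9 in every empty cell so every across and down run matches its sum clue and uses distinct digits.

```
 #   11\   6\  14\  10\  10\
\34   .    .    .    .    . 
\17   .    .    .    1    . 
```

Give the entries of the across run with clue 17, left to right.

5, 2, 6, 1, 3

34 in 5 cells must be {4,6,7,8,9}.
R1C2 = 4: only digit in both the 34-across and 6-down candidate sets.
R1C4 = 10 − 1 = 9 completes the 10 down.
R2C2 = 6 − 4 = 2 completes the 6 down.
Nothing is forced directly, so branch on R1C3, whose candidates are 6 or 8. If R1C3 = 6: then R2C3 would have to be in {3,4,5,6,7} for the 17 across but in {8} for the 14 down — contradiction. So R1C3 = 8.
R2C3 = 14 − 8 = 6 completes the 14 down.
Given what's placed, R2C5 must be 3 to fit the 17 across and 10 down.
R1C5 = 10 − 3 = 7 completes the 10 down.
R2C1 = 17 − 12 = 5 completes the 17 across.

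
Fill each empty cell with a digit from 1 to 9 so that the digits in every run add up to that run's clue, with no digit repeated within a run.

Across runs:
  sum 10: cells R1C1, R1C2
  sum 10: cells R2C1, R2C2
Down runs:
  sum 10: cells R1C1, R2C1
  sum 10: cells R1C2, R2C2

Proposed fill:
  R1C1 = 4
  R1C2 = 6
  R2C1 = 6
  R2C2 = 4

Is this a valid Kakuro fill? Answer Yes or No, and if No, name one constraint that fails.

Across: 4+6=10; 6+4=10. Down: 4+6=10; 6+4=10. No digit repeats within any run.

Yes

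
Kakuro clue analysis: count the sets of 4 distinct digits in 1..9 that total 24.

4 distinct digits from 1–9 sum between 10 and 30.

8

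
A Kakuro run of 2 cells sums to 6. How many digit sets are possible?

2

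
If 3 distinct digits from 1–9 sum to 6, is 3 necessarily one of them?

The only way to make 6 from 3 distinct digits is {1,2,3}, which contains 3.

Yes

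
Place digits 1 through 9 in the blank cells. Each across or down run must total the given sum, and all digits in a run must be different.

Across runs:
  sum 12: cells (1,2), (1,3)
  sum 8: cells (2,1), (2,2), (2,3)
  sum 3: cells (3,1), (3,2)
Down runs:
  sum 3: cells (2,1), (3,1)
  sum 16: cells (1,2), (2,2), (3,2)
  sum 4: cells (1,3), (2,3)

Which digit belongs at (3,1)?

1

3 in 2 cells must be {1,2}; 4 in 2 cells must be {1,3}.
The 12 across and the 4 down share only 3, so (1,3) = 3.
(2,3) = 4 − 3 = 1 completes the 4 down.
(1,2) = 12 − 3 = 9 completes the 12 across.
(2,1) = 2: the only remaining digit allowed by both the 8 across and the 3 down.
(2,2) = 8 − 3 = 5 completes the 8 across.
(3,1) = 3 − 2 = 1 completes the 3 down.
(3,2) = 3 − 1 = 2 completes the 3 across.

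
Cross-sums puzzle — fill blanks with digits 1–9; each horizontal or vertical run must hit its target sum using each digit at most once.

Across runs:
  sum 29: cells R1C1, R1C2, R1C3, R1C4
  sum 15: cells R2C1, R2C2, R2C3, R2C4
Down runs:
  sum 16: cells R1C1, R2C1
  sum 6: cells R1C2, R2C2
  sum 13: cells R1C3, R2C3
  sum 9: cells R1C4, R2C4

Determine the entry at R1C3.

8

29 in 4 cells must be {5,7,8,9}; 16 in 2 cells must be {7,9}.
Only 5 fits R1C2 under both its across sum 29 and down sum 6.
R2C2 = 6 − 5 = 1 completes the 6 down.
Nothing is forced directly, so branch on R1C4, whose candidates are 7 or 8. If R1C4 = 8: then R2C4 would have to be in {2,3,4,5,6,7,8,9} for the 15 across but in {1} for the 9 down — contradiction. So R1C4 = 7.
R1C1 = 9: the only remaining digit allowed by both the 29 across and the 16 down.
R1C3 = 29 − 21 = 8 completes the 29 across.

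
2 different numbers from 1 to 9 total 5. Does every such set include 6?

No

Counterexample: {1,4} sums to 5 without using 6.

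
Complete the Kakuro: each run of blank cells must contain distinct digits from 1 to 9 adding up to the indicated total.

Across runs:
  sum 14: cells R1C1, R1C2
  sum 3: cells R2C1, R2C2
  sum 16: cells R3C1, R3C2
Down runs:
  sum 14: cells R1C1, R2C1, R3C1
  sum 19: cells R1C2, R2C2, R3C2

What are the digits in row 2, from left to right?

1 2

3 in 2 cells must be {1,2}; 16 in 2 cells must be {7,9}.
The 3 across and the 19 down share only 2, so R2C2 = 2.
Given what's placed, R3C2 must be 9 to fit the 16 across and 19 down.
R1C2 = 19 − 11 = 8 completes the 19 down.
R2C1 = 3 − 2 = 1 completes the 3 across.
R3C1 = 16 − 9 = 7 completes the 16 across.
R1C1 = 14 − 8 = 6 completes the 14 across.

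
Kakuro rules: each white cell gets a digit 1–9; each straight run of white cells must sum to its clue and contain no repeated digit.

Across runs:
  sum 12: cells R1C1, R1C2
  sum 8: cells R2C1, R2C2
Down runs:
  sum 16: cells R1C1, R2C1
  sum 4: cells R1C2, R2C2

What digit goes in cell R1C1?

9

16 in 2 cells must be {7,9}; 4 in 2 cells must be {1,3}.
The 12 across and the 4 down share only 3, so R1C2 = 3.
The 8 across and the 16 down share only 7, so R2C1 = 7.
R2C2 = 8 − 7 = 1 completes the 8 across.
R1C1 = 12 − 3 = 9 completes the 12 across.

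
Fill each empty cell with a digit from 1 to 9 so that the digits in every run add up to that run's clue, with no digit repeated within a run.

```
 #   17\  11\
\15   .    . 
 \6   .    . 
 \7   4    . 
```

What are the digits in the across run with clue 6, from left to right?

5 1

R2C1 = 5: the only remaining digit allowed by both the 6 across and the 17 down.
R2C2 = 6 − 5 = 1 completes the 6 across.
R3C2 = 7 − 4 = 3 completes the 7 across.
R1C1 = 17 − 9 = 8 completes the 17 down.
R1C2 = 15 − 8 = 7 completes the 15 across.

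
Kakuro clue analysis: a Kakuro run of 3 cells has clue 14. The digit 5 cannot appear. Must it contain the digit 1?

Counterexample: {2,3,9} sums to 14 under that restriction without using 1.

No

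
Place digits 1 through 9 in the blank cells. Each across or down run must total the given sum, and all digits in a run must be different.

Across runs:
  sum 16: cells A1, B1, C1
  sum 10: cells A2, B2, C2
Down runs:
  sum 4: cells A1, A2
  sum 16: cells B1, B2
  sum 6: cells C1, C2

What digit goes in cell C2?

2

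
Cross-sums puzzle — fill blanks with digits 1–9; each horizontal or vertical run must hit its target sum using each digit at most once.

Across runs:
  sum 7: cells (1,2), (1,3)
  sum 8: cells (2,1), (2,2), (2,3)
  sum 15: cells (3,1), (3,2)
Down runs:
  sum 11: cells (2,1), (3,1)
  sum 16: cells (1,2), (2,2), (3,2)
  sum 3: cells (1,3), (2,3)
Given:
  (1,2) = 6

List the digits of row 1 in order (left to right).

6, 1

3 in 2 cells must be {1,2}.
(1,3) = 7 − 6 = 1 completes the 7 across.
(2,3) = 3 − 1 = 2 completes the 3 down.
(2,1) = 5: the only remaining digit allowed by both the 8 across and the 11 down.
(2,2) = 8 − 7 = 1 completes the 8 across.
(3,1) = 11 − 5 = 6 completes the 11 down.
(3,2) = 15 − 6 = 9 completes the 15 across.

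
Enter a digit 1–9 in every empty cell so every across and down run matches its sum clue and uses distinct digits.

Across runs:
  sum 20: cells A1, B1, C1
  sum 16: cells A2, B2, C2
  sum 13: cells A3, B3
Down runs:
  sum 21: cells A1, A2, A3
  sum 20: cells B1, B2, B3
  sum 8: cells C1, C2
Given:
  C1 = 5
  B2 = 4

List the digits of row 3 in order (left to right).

4 9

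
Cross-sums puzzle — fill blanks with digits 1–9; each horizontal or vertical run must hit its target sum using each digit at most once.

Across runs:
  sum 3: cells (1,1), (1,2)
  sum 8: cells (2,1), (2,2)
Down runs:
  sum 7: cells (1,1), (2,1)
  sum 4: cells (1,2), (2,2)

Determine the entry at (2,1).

5

3 in 2 cells must be {1,2}; 4 in 2 cells must be {1,3}.
The 3 across and the 4 down share only 1, so (1,2) = 1.
(2,2) = 4 − 1 = 3 completes the 4 down.
(1,1) = 3 − 1 = 2 completes the 3 across.
(2,1) = 8 − 3 = 5 completes the 8 across.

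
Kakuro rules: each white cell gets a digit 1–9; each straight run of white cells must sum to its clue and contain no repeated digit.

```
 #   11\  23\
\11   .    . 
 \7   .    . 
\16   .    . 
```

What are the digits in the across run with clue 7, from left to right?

16 in 2 cells must be {7,9}; 23 in 3 cells must be {6,8,9}.
The 7 across and the 23 down share only 6, so R2C2 = 6.
The 16 across and the 11 down share only 7, so R3C1 = 7.
R3C2 = 16 − 7 = 9 completes the 16 across.
R1C1 = 3: the only remaining digit allowed by both the 11 across and the 11 down.
R1C2 = 11 − 3 = 8 completes the 11 across.
R2C1 = 7 − 6 = 1 completes the 7 across.

1 6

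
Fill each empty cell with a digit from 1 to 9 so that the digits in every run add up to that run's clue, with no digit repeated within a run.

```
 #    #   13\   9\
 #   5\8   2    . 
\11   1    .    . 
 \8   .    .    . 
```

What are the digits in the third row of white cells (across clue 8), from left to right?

R1C3 = 8 − 2 = 6 completes the 8 across.
R2C3 = 2: the only remaining digit allowed by both the 11 across and the 9 down.
R3C1 = 5 − 1 = 4 completes the 5 down.
Given what's placed, R3C2 must be 3 to fit the 8 across and 13 down.
R3C3 = 8 − 7 = 1 completes the 8 across.
R2C2 = 11 − 3 = 8 completes the 11 across.

4 3 1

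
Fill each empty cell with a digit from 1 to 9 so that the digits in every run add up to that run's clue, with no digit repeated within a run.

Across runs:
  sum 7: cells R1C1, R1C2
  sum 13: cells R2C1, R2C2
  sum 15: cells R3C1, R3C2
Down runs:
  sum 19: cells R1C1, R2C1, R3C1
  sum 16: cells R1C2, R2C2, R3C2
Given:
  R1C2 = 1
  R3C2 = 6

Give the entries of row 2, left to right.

R1C1 = 7 − 1 = 6 completes the 7 across.
R2C2 = 16 − 7 = 9 completes the 16 down.
R3C1 = 15 − 6 = 9 completes the 15 across.
R2C1 = 13 − 9 = 4 completes the 13 across.

4, 9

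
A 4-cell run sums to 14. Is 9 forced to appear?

No

Counterexample: {1,2,3,8} sums to 14 without using 9.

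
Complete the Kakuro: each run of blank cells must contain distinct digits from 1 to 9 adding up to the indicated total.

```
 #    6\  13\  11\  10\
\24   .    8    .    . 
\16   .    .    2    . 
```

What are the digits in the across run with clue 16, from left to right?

R1C3 = 11 − 2 = 9 completes the 11 down.
R2C2 = 13 − 8 = 5 completes the 13 down.
R2C1 = 1: the only remaining digit allowed by both the 16 across and the 6 down.
R2C4 = 16 − 8 = 8 completes the 16 across.
R1C1 = 6 − 1 = 5 completes the 6 down.
R1C4 = 24 − 22 = 2 completes the 24 across.

1 5 2 8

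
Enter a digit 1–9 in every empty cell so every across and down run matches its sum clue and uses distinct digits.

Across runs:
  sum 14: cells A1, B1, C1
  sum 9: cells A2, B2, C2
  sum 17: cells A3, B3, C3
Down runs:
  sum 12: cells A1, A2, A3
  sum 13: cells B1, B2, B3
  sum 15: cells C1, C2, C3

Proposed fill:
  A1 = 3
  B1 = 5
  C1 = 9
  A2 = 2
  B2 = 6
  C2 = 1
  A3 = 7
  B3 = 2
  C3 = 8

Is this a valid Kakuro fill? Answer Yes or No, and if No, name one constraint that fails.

No — the across run A1–C1 sums to 17, not 14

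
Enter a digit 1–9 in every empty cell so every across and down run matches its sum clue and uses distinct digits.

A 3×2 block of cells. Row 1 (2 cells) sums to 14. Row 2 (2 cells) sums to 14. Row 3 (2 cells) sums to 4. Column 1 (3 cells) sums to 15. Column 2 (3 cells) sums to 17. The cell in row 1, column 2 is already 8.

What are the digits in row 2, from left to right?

8 6

4 in 2 cells must be {1,3}.
(1,1) = 14 − 8 = 6 completes the 14 across.
(3,1) = 1: the only remaining digit allowed by both the 4 across and the 15 down.
(3,2) = 4 − 1 = 3 completes the 4 across.
(2,1) = 15 − 7 = 8 completes the 15 down.
(2,2) = 14 − 8 = 6 completes the 14 across.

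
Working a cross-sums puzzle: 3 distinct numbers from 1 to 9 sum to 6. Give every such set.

3 distinct digits from 1–9 sum between 6 and 24.
Only one set works: {1,2,3}.

{1,2,3}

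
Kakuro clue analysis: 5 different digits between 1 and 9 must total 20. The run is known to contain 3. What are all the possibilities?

{1,2,3,5,9}; {1,2,3,6,8}; {1,3,4,5,7}; {2,3,4,5,6}

5 distinct digits from 1–9 sum between 15 and 35.
Keeping only sets containing 3.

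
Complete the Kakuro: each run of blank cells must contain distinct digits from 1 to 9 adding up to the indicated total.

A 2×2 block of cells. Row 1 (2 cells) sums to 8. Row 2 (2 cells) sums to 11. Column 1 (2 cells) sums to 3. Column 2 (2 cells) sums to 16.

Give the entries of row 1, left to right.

1 7

3 in 2 cells must be {1,2}; 16 in 2 cells must be {7,9}.
The 8 across and the 16 down share only 7, so (1,2) = 7.
The 11 across and the 3 down share only 2, so (2,1) = 2.
(2,2) = 11 − 2 = 9 completes the 11 across.
(1,1) = 8 − 7 = 1 completes the 8 across.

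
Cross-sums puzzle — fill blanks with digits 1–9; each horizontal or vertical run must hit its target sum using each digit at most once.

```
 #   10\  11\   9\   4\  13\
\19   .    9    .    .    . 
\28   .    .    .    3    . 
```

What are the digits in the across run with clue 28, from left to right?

8 2 6 3 9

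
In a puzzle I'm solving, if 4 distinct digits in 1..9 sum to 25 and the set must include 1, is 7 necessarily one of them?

The only way to make 25 from 4 distinct digits under that restriction is {1,7,8,9}, which contains 7.

Yes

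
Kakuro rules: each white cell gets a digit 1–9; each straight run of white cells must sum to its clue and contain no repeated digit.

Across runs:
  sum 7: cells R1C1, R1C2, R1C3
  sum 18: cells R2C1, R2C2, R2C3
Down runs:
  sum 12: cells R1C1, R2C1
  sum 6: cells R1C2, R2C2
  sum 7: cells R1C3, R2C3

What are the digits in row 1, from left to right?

7 in 3 cells must be {1,2,4}.
The 7 across and the 12 down share only 4, so R1C1 = 4.
R2C1 = 12 − 4 = 8 completes the 12 down.
Nothing is forced directly, so branch on R2C2, whose candidates are 1 or 4. If R2C2 = 1: then R1C2 would have to be in {1,2} for the 7 across but in {5} for the 6 down — contradiction. So R2C2 = 4.
R1C2 = 6 − 4 = 2 completes the 6 down.
R1C3 = 7 − 6 = 1 completes the 7 across.
R2C3 = 18 − 12 = 6 completes the 18 across.

4 2 1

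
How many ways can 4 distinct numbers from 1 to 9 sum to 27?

3

4 distinct digits from 1–9 sum between 10 and 30.
Enumerating: {3,7,8,9}, {4,6,8,9}, {5,6,7,9}.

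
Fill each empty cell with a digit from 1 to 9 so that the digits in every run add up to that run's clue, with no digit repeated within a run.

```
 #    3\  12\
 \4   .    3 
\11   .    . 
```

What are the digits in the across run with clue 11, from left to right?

4 in 2 cells must be {1,3}; 3 in 2 cells must be {1,2}.
R1C1 = 4 − 3 = 1 completes the 4 across.
R2C1 = 3 − 1 = 2 completes the 3 down.
R2C2 = 11 − 2 = 9 completes the 11 across.

2 9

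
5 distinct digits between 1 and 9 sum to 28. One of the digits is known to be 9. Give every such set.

{1,3,7,8,9}; {1,4,6,8,9}; {1,5,6,7,9}; {2,3,6,8,9}; {2,4,5,8,9}; {2,4,6,7,9}; {3,4,5,7,9}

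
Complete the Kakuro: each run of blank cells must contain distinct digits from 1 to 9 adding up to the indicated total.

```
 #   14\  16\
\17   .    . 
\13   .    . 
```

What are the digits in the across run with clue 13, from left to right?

17 in 2 cells must be {8,9}; 16 in 2 cells must be {7,9}.
The 17 across and the 16 down share only 9, so R1C2 = 9.
R2C2 = 16 − 9 = 7 completes the 16 down.
R1C1 = 17 − 9 = 8 completes the 17 across.
R2C1 = 13 − 7 = 6 completes the 13 across.

6 7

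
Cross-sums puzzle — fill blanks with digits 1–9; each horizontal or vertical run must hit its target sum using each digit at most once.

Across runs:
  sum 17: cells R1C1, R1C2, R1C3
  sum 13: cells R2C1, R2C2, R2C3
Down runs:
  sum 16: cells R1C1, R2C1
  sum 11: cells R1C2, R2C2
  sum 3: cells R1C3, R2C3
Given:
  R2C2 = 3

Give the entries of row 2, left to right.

16 in 2 cells must be {7,9}; 3 in 2 cells must be {1,2}.
R1C2 = 11 − 3 = 8 completes the 11 down.
Given what's placed, R1C3 must be 2 to fit the 17 across and 3 down.
R2C1 = 9: the only remaining digit allowed by both the 13 across and the 16 down.
R2C3 = 13 − 12 = 1 completes the 13 across.
R1C1 = 17 − 10 = 7 completes the 17 across.

9 3 1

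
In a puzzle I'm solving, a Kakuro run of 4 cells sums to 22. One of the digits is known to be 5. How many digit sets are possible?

4 distinct digits from 1–9 sum between 10 and 30.
Keeping only sets containing 5.
Enumerating: {1,5,7,9}, {2,5,6,9}, {2,5,7,8}, {3,5,6,8}, {4,5,6,7}.

5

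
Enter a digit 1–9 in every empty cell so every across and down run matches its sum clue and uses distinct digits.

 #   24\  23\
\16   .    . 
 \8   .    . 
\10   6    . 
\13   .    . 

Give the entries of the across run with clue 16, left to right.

9, 7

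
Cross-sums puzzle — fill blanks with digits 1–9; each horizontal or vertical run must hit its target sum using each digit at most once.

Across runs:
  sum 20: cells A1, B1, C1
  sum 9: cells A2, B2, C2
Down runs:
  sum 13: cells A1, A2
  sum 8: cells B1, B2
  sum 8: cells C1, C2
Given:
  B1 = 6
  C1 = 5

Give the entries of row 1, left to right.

9, 6, 5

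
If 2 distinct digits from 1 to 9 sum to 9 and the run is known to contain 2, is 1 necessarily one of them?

The only way to make 9 from 2 distinct digits under that restriction is {2,7}, which does not contain 1.

No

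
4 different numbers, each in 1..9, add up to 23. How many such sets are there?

9

4 distinct digits from 1–9 sum between 10 and 30.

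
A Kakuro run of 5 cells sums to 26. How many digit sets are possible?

11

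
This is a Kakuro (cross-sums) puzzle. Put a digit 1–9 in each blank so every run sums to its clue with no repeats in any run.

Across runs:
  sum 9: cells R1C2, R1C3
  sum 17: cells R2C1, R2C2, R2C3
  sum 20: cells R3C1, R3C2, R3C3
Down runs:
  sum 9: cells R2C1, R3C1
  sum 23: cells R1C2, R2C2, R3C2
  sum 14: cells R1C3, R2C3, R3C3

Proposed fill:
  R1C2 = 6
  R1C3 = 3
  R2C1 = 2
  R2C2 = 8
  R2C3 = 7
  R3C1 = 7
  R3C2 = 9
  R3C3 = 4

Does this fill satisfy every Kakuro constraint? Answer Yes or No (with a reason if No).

Across: 6+3=9; 2+8+7=17; 7+9+4=20. Down: 2+7=9; 6+8+9=23; 3+7+4=14. No digit repeats within any run.

Yes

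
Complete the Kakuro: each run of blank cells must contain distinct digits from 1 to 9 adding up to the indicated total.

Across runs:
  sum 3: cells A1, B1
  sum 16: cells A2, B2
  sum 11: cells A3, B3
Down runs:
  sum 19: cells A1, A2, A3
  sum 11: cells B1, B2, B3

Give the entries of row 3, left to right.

3 in 2 cells must be {1,2}; 16 in 2 cells must be {7,9}.
The 3 across and the 19 down share only 2, so A1 = 2.
B1 = 3 − 2 = 1 completes the 3 across.
Given what's placed, A2 must be 9 to fit the 16 across and 19 down.
B2 = 16 − 9 = 7 completes the 16 across.
A3 = 19 − 11 = 8 completes the 19 down.
B3 = 11 − 8 = 3 completes the 11 across.

8 3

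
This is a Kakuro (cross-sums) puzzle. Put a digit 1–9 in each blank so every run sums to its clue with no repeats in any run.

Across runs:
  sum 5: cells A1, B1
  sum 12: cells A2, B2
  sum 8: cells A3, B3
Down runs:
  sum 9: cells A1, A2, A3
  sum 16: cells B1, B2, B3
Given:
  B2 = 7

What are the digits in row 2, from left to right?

5, 7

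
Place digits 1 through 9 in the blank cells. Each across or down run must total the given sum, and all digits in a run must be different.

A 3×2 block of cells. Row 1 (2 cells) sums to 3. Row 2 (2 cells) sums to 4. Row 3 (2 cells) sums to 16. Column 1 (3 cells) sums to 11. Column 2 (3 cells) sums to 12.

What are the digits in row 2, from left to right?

3 1

3 in 2 cells must be {1,2}; 4 in 2 cells must be {1,3}; 16 in 2 cells must be {7,9}.
The 16 across and the 11 down share only 7, so (3,1) = 7.
(3,2) = 16 − 7 = 9 completes the 16 across.
Given what's placed, (1,1) must be 1 to fit the 3 across and 11 down.
(1,2) = 3 − 1 = 2 completes the 3 across.
(2,1) = 11 − 8 = 3 completes the 11 down.
(2,2) = 4 − 3 = 1 completes the 4 across.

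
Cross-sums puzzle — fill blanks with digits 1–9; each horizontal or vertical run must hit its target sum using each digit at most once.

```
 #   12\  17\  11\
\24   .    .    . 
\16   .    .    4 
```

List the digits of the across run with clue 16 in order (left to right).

24 in 3 cells must be {7,8,9}; 17 in 2 cells must be {8,9}.
R1C3 = 11 − 4 = 7 completes the 11 down.
Given what's placed, R2C2 must be 9 to fit the 16 across and 17 down.
R1C2 = 17 − 9 = 8 completes the 17 down.
R2C1 = 16 − 13 = 3 completes the 16 across.
R1C1 = 24 − 15 = 9 completes the 24 across.

3, 9, 4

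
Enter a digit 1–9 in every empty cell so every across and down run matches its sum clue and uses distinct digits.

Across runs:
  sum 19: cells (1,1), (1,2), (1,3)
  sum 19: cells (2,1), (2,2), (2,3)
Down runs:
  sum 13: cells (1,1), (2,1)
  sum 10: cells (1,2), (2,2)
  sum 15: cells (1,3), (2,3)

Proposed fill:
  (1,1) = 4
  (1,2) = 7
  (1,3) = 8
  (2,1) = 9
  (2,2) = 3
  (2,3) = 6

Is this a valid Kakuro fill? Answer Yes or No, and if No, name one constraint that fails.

No — the across run (2,1)–(2,3) sums to 18, not 19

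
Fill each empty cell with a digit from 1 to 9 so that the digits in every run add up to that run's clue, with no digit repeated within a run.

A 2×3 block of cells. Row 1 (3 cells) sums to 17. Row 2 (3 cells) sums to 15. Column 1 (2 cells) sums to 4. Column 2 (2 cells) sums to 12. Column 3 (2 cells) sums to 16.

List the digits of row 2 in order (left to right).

4 in 2 cells must be {1,3}; 16 in 2 cells must be {7,9}.
Nothing is forced directly, so branch on (1,1), whose candidates are 1 or 3. If (1,1) = 3: that forces (1,3) = 9, (2,1) = 1, after which (2,3) would have to be in {5,6,8,9} for the 15 across but in {7} for the 16 down — contradiction. So (1,1) = 1.
(2,1) = 4 − 1 = 3 completes the 4 down.
Given what's placed, (2,3) must be 7 to fit the 15 across and 16 down.
(1,3) = 16 − 7 = 9 completes the 16 down.
(2,2) = 15 − 10 = 5 completes the 15 across.
(1,2) = 17 − 10 = 7 completes the 17 across.

3 5 7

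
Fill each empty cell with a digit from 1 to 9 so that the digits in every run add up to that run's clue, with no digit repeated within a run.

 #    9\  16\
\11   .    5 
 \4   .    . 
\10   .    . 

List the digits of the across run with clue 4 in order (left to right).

4 in 2 cells must be {1,3}.
R1C1 = 11 − 5 = 6 completes the 11 across.
Given what's placed, R2C1 must be 1 to fit the 4 across and 9 down.
R2C2 = 4 − 1 = 3 completes the 4 across.
R3C1 = 9 − 7 = 2 completes the 9 down.
R3C2 = 10 − 2 = 8 completes the 10 across.

1, 3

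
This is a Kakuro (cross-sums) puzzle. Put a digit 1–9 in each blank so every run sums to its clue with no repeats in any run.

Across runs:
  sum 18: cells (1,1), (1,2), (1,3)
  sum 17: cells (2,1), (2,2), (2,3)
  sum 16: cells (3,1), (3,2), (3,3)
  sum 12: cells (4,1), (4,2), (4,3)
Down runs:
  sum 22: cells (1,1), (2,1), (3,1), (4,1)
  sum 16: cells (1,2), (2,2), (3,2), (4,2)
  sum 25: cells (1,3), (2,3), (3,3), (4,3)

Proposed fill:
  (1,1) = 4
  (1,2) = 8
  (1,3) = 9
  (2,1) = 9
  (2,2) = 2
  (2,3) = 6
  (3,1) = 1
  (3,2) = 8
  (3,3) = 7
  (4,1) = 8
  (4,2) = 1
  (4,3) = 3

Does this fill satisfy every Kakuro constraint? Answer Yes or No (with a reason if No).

No — the across run (1,1)–(1,3) sums to 21, not 18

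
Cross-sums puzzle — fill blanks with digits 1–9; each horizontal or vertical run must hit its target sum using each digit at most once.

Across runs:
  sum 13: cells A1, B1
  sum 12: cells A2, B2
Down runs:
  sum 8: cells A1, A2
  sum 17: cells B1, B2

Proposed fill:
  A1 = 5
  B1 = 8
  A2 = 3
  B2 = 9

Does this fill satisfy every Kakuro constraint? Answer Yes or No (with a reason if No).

Across: 5+8=13; 3+9=12. Down: 5+3=8; 8+9=17. No digit repeats within any run.

Yes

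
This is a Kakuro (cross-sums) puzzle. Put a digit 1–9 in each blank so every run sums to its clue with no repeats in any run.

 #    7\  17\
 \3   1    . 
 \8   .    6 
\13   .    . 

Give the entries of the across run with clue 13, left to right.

4 9

3 in 2 cells must be {1,2}; 7 in 3 cells must be {1,2,4}.
R1C2 = 3 − 1 = 2 completes the 3 across.
R2C1 = 8 − 6 = 2 completes the 8 across.
R3C1 = 7 − 3 = 4 completes the 7 down.
R3C2 = 13 − 4 = 9 completes the 13 across.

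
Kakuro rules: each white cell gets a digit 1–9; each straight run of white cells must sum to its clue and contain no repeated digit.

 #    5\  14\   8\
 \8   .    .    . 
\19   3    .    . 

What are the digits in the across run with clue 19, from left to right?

R1C1 = 5 − 3 = 2 completes the 5 down.
Given what's placed, R1C2 must be 5 to fit the 8 across and 14 down.
R1C3 = 8 − 7 = 1 completes the 8 across.
R2C2 = 14 − 5 = 9 completes the 14 down.
R2C3 = 19 − 12 = 7 completes the 19 across.

3 9 7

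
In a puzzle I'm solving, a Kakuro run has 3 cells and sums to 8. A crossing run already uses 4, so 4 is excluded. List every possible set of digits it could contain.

{1,2,5}

3 distinct digits from 1–9 sum between 6 and 24.
Dropping sets that contain 4.
Only one set works: {1,2,5}.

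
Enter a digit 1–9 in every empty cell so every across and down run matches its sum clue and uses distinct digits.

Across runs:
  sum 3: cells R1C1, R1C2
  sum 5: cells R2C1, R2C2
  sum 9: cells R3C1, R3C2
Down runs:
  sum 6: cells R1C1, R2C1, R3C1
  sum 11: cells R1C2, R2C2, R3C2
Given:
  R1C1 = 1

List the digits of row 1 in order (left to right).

3 in 2 cells must be {1,2}; 6 in 3 cells must be {1,2,3}.
R1C2 = 3 − 1 = 2 completes the 3 across.
Nothing is forced directly, so branch on R2C1, whose candidates are 2 or 3. If R2C1 = 3: then R2C2 would have to be in {2} for the 5 across but in {1,3,4,5,6,8} for the 11 down — contradiction. So R2C1 = 2.
R2C2 = 5 − 2 = 3 completes the 5 across.
R3C1 = 6 − 3 = 3 completes the 6 down.
R3C2 = 9 − 3 = 6 completes the 9 across.

1, 2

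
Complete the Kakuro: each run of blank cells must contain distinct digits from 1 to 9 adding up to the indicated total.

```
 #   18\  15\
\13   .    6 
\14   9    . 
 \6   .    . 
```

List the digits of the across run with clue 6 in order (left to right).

2, 4

R1C1 = 13 − 6 = 7 completes the 13 across.
R2C2 = 14 − 9 = 5 completes the 14 across.
R3C1 = 18 − 16 = 2 completes the 18 down.
R3C2 = 6 − 2 = 4 completes the 6 across.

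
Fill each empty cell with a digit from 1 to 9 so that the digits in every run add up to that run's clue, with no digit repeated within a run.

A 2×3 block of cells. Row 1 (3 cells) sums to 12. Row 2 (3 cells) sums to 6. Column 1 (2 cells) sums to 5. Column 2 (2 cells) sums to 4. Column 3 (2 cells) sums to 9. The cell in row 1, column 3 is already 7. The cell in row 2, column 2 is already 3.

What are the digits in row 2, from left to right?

6 in 3 cells must be {1,2,3}; 4 in 2 cells must be {1,3}.
(1,2) = 4 − 3 = 1 completes the 4 down.
(2,3) = 9 − 7 = 2 completes the 9 down.
(1,1) = 12 − 8 = 4 completes the 12 across.
(2,1) = 6 − 5 = 1 completes the 6 across.

1 3 2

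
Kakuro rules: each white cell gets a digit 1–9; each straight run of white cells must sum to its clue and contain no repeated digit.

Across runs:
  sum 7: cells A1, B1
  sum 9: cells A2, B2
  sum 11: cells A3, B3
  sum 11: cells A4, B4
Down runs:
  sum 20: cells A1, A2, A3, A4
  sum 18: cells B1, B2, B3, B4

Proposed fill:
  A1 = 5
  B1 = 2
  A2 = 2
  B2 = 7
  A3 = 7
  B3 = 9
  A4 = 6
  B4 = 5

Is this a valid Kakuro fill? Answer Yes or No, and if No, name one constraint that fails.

No — the down run B1–B4 sums to 23, not 18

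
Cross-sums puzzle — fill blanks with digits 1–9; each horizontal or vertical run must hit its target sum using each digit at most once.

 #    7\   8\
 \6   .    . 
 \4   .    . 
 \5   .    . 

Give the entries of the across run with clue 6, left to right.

4 in 2 cells must be {1,3}; 7 in 3 cells must be {1,2,4}.
The 4 across and the 7 down share only 1, so R2C1 = 1.
R2C2 = 4 − 1 = 3 completes the 4 across.
Nothing is forced directly, so branch on R1C1, whose candidates are 2 or 4. If R1C1 = 4: then R1C2 would have to be in {2} for the 6 across but in {1,4} for the 8 down — contradiction. So R1C1 = 2.
R1C2 = 6 − 2 = 4 completes the 6 across.
R3C1 = 7 − 3 = 4 completes the 7 down.
R3C2 = 5 − 4 = 1 completes the 5 across.

2 4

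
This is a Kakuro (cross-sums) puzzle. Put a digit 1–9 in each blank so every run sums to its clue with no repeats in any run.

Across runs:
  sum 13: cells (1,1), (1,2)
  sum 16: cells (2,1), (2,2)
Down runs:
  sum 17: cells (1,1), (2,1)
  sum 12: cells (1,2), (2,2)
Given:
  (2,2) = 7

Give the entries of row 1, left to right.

16 in 2 cells must be {7,9}; 17 in 2 cells must be {8,9}.
(1,2) = 12 − 7 = 5 completes the 12 down.
(2,1) = 16 − 7 = 9 completes the 16 across.
(1,1) = 13 − 5 = 8 completes the 13 across.

8 5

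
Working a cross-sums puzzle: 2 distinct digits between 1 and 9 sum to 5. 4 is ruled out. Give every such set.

{2,3}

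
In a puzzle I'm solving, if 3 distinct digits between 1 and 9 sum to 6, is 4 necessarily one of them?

The only way to make 6 from 3 distinct digits is {1,2,3}, which does not contain 4.

No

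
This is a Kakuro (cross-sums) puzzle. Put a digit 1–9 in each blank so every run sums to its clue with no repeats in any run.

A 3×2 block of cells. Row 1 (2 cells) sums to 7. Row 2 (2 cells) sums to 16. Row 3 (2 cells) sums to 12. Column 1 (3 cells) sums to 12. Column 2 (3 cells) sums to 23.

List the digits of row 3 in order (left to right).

16 in 2 cells must be {7,9}; 23 in 3 cells must be {6,8,9}.
The 7 across and the 23 down share only 6, so (1,2) = 6.
Given what's placed, (2,2) must be 9 to fit the 16 across and 23 down.
(3,2) = 23 − 15 = 8 completes the 23 down.
(1,1) = 7 − 6 = 1 completes the 7 across.
(2,1) = 16 − 9 = 7 completes the 16 across.
(3,1) = 12 − 8 = 4 completes the 12 across.

4, 8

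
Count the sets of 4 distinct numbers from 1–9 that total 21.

11

4 distinct digits from 1–9 sum between 10 and 30.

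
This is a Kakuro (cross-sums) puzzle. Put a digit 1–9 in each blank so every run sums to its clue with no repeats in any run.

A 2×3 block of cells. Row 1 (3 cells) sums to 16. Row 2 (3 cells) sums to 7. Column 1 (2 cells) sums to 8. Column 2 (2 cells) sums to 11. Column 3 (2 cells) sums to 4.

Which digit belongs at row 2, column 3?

1

7 in 3 cells must be {1,2,4}; 4 in 2 cells must be {1,3}.
The 7 across and the 4 down share only 1, so (2,3) = 1.
(1,3) = 4 − 1 = 3 completes the 4 down.
Given what's placed, (2,1) must be 2 to fit the 7 across and 8 down.
(2,2) = 7 − 3 = 4 completes the 7 across.
(1,1) = 8 − 2 = 6 completes the 8 down.
(1,2) = 16 − 9 = 7 completes the 16 across.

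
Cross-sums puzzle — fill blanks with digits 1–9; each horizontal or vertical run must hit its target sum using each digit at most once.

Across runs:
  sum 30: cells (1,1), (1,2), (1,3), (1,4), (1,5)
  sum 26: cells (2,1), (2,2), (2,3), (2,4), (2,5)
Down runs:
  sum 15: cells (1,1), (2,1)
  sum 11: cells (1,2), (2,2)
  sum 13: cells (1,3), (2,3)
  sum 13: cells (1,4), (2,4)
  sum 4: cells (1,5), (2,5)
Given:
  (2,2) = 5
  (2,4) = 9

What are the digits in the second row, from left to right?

4 in 2 cells must be {1,3}.
(1,2) = 11 − 5 = 6 completes the 11 down.
(1,4) = 13 − 9 = 4 completes the 13 down.
Given what's placed, (1,5) must be 3 to fit the 30 across and 4 down.
(2,5) = 4 − 3 = 1 completes the 4 down.
Nothing is forced directly, so branch on (2,1), whose candidates are 7 or 8. If (2,1) = 8: then (1,1) would have to be in {8,9} for the 30 across but in {7} for the 15 down — contradiction. So (2,1) = 7.
(1,1) = 15 − 7 = 8 completes the 15 down.
(1,3) = 30 − 21 = 9 completes the 30 across.
(2,3) = 26 − 22 = 4 completes the 26 across.

7, 5, 4, 9, 1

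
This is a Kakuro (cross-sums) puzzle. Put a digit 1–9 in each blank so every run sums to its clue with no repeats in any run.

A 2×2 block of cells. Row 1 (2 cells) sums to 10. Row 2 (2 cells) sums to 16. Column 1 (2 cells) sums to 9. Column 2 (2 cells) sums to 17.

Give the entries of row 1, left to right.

2 8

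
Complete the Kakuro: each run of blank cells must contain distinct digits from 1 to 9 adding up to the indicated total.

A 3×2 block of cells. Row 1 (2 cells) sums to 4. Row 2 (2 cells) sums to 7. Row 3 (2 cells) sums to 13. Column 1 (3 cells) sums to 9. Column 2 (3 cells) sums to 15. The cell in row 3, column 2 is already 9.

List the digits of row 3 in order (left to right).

4 9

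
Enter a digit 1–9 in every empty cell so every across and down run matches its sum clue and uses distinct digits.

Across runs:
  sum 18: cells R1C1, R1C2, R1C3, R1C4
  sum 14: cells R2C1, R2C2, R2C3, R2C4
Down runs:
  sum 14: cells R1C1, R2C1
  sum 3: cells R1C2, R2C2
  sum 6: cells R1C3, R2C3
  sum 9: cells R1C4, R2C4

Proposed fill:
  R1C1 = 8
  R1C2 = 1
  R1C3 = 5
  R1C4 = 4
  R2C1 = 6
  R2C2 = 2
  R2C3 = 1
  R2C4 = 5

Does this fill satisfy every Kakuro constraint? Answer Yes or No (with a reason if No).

Across: 8+1+5+4=18; 6+2+1+5=14. Down: 8+6=14; 1+2=3; 5+1=6; 4+5=9. No digit repeats within any run.

Yes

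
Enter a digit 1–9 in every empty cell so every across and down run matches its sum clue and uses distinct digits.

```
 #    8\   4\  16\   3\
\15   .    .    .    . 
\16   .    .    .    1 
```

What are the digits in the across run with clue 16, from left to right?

5, 3, 7, 1

4 in 2 cells must be {1,3}; 16 in 2 cells must be {7,9}; 3 in 2 cells must be {1,2}.
R1C4 = 3 − 1 = 2 completes the 3 down.
Given what's placed, R2C2 must be 3 to fit the 16 across and 4 down.
Given what's placed, R2C3 must be 7 to fit the 16 across and 16 down.
R1C2 = 4 − 3 = 1 completes the 4 down.
R1C3 = 16 − 7 = 9 completes the 16 down.
R2C1 = 16 − 11 = 5 completes the 16 across.
R1C1 = 15 − 12 = 3 completes the 15 across.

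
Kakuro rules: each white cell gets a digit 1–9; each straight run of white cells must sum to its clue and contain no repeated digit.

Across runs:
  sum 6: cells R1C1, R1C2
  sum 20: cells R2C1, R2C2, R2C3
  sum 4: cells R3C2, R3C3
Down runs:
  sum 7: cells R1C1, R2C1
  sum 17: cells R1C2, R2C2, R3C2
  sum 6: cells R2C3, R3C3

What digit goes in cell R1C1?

4 in 2 cells must be {1,3}.
The 4 across and the 6 down share only 1, so R3C3 = 1.
R2C3 = 6 − 1 = 5 completes the 6 down.
R3C2 = 4 − 1 = 3 completes the 4 across.
R1C2 = 5: the only remaining digit allowed by both the 6 across and the 17 down.
R2C1 = 6: the only remaining digit allowed by both the 20 across and the 7 down.
R2C2 = 20 − 11 = 9 completes the 20 across.
R1C1 = 6 − 5 = 1 completes the 6 across.

1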